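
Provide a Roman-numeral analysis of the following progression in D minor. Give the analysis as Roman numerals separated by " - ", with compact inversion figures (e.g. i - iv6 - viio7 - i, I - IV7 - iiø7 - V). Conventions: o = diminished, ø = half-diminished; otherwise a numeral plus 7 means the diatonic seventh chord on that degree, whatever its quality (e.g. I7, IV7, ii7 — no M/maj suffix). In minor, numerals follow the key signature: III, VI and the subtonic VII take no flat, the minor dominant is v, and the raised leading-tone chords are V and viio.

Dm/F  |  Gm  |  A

i6 - iv - V

Dm/F: minor triad on D = scale degree 1 → i6.
Gm: root G is the subdominant; minor triad there is iv.
A: major triad on A = scale degree 5 → V.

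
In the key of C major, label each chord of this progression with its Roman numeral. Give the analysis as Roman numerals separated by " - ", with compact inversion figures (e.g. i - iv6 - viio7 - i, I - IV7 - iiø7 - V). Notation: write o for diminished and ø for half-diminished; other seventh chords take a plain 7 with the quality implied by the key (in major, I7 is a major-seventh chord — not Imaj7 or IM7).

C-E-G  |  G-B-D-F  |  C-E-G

I - V7 - I

C-E-G: root C is the tonic; major triad there is I.
G-B-D-F has root G, degree 5 in C major, so V7.
C-E-G: root C is the tonic; major triad there is I.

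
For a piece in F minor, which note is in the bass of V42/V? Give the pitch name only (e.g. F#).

F

The applied chord V42/V is rooted on G: G-B-D-F.
The figure 42 means third inversion — the seventh is in the bass.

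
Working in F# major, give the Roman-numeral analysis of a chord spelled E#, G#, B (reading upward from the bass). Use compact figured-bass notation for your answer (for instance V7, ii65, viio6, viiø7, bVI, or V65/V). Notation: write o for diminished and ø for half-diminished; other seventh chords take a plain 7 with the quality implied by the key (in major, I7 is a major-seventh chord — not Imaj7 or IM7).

viio

Stacked in thirds the chord is E#-G#-B: a diminished triad on E#.
E# is scale degree 7 in F# major, and a diminished triad on that degree is written viio.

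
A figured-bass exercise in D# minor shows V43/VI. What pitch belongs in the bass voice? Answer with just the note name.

The applied chord V43/VI is rooted on F#: F#-A#-C#-E.
The figure 43 means second inversion — the fifth is in the bass.

C#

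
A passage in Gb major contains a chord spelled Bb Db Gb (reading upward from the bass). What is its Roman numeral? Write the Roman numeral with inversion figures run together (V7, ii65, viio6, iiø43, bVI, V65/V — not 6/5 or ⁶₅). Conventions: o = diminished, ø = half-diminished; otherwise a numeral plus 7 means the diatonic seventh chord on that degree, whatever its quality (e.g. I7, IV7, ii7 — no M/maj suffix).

I6

Stacked in thirds the chord is Gb-Bb-Db: a major triad on Gb.
Gb is scale degree 1 in Gb major, and a major triad on that degree is written I.
With Bb in the bass the chord is in first inversion, so the figured bass is 6.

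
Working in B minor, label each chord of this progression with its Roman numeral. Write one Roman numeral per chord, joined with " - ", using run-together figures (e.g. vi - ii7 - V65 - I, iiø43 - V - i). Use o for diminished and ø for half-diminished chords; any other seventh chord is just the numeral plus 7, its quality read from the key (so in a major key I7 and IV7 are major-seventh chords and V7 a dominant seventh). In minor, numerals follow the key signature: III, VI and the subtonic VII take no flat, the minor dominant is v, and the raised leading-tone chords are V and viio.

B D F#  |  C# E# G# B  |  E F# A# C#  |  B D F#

B-D-F#: minor triad on B = scale degree 1 → i.
C#-E#-G#-B: chromatic; C# is V of V, so V7/V.
E-F#-A#-C#: dominant seventh chord on F# = scale degree 5 → V42.
B-D-F#: root B is the tonic; minor triad there is i.

i - V7/V - V42 - i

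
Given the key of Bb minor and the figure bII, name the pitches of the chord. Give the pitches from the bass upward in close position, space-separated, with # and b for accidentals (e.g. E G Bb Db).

bII is the Neapolitan chord — a major triad on the lowered second degree. In Bb minor that root is Cb.
So the chord is Cb-Eb-Gb, a major triad.

Cb Eb Gb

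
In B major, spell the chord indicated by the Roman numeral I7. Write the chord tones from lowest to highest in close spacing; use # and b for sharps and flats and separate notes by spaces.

B D# F# A#

The numeral's case and figure indicate a major seventh chord. In B major its root, the first degree, is B.
Stacking thirds from B gives B-D#-F#-A#.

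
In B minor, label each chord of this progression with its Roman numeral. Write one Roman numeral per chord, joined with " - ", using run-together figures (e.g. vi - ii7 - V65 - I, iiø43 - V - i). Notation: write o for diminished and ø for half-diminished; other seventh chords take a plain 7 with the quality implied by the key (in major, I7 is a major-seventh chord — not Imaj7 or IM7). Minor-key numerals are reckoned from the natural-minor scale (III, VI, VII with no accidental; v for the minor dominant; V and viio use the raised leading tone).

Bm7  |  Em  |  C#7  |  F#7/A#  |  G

i7 - iv - V7/V - V65 - VI

Bm7: root B is the tonic; minor seventh chord there is i7.
Em: root E is the subdominant; minor triad there is iv.
C#7 is the secondary dominant of V (dominant seventh chord on C#): V7/V.
F#7/A#: root F# is the dominant; dominant seventh chord there is V65.
G: root G is the submediant; major triad there is VI.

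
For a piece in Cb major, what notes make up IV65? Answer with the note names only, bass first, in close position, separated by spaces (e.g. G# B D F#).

Ab Cb Eb Fb

In Cb major, the subdominant is Fb, and the diatonic chord built there is a major seventh chord.
Stacking thirds from Fb gives Fb-Ab-Cb-Eb.
The figured bass 65 indicates first inversion, placing the third (Ab) in the bass: Ab-Cb-Eb-Fb.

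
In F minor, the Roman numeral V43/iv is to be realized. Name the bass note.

C

The applied chord V43/iv is rooted on F: F-A-C-Eb.
The figure 43 means second inversion — the fifth is in the bass.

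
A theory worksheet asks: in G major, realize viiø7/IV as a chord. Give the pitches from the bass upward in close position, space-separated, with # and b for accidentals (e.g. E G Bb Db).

B D F A

viiø7/IV is a secondary leading-tone chord. The target IV is C in G major; the applied chord is rooted a semitone below, on B.
Building a half-diminished seventh chord on B gives B-D-F-A.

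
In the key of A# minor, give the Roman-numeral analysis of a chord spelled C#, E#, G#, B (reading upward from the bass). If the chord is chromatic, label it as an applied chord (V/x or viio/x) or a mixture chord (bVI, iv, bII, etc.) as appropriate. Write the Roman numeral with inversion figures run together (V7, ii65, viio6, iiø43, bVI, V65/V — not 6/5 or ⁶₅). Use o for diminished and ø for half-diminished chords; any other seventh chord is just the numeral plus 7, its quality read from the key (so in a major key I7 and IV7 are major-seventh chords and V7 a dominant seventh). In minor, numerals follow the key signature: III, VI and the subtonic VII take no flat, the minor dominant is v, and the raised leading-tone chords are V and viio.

The pitches C#-E#-G#-B form a dominant seventh chord rooted on C#.
C# is not a diatonic chord root with this quality in A# minor, but it lies a perfect fifth above F# (VI), so the chord functions as an applied dominant of VI.

V7/VI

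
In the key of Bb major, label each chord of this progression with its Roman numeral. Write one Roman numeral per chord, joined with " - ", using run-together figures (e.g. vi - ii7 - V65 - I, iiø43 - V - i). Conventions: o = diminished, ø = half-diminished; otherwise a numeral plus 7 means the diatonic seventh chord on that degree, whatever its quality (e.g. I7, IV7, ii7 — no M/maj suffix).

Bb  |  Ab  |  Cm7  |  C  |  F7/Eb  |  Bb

I - bVII - ii7 - V/V - V42 - I

Bb: root Bb is the tonic; major triad there is I.
Ab: Ab with this quality isn't in the key; it's bVII, borrowed from the parallel minor.
Cm7: minor seventh chord on C = scale degree 2 → ii7.
C: a major triad on C, the applied dominant of V → V/V.
F7/Eb: root F is the dominant; dominant seventh chord there is V42.
Bb: root Bb is the tonic; major triad there is I.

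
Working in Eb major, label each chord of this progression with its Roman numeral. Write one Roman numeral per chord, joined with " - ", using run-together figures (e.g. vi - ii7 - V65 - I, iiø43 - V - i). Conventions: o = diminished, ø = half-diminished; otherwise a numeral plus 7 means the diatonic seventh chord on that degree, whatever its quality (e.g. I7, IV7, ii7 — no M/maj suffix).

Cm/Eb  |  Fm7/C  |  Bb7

vi6 - ii43 - V7

Cm/Eb: root C is the submediant; minor triad there is vi6.
Fm7/C: root F is the supertonic; minor seventh chord there is ii43.
Bb7 has root Bb, degree 5 in Eb major, so V7.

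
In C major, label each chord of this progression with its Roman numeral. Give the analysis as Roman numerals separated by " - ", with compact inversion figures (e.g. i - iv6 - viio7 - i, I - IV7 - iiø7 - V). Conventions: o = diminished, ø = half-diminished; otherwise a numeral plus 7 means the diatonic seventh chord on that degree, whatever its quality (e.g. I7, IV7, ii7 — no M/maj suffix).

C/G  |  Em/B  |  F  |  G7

I64 - iii64 - IV - V7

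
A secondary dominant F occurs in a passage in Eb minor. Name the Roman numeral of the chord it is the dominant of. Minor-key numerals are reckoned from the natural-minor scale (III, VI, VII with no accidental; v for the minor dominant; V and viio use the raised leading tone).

V

The chord is a major triad on F.
A dominant resolves down a perfect fifth: F → Bb. In Eb minor, Bb is scale degree 5, i.e. V.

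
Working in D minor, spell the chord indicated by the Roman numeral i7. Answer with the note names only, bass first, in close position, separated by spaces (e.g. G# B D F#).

D F A C

In D minor, scale degree 1 is D, and the diatonic chord built there is a minor seventh chord.
That chord is spelled D-F-A-C.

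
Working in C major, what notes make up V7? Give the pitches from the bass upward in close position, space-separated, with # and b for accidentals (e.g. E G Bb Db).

G B D F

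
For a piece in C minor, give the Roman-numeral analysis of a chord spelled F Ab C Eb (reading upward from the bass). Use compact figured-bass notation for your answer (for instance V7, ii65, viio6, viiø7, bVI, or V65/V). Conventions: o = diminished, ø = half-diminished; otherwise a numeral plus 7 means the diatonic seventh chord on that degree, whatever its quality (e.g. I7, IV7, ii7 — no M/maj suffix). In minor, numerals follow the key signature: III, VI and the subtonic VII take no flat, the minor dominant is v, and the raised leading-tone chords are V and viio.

Stacked in thirds the chord is F-Ab-C-Eb: a minor seventh chord on F.
F is scale degree 4 in C minor, and a minor seventh chord on that degree is written iv7.

iv7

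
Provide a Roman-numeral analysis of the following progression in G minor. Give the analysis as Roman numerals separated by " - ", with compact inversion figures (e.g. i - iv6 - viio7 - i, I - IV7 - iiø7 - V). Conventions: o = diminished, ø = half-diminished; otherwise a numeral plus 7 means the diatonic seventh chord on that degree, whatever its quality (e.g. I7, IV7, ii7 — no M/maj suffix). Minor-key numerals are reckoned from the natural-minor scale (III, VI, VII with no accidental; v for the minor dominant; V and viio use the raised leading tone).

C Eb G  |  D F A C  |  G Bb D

C-Eb-G: root C is the subdominant; minor triad there is iv.
D-F-A-C: root D is the dominant; minor seventh chord there is v7.
G-Bb-D: root G is the tonic; minor triad there is i.

iv - v7 - i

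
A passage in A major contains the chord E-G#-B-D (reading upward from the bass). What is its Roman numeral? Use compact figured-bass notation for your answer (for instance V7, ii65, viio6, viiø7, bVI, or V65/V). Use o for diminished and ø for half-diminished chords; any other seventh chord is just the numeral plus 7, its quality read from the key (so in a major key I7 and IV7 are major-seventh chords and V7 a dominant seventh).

V7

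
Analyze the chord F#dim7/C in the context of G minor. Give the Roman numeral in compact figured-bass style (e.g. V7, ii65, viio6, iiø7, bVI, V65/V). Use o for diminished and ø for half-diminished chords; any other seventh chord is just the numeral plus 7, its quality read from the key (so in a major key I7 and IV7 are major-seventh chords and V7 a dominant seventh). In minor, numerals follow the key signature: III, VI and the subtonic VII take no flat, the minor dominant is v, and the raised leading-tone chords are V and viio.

viio43

Stacked in thirds the chord is F#-A-C-Eb: a fully diminished seventh chord on F#.
F# is scale degree 7 in G minor, and a fully diminished seventh chord on that degree is written viio7.
With C in the bass the chord is in second inversion, so the figured bass is 43.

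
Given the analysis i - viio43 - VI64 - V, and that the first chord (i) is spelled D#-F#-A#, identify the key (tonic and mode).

D# minor

The anchor chord is a minor triad on D#, labeled i.
If D# is scale degree 1 and the mode makes that degree carry a minor triad, the tonic is D# and the mode is minor.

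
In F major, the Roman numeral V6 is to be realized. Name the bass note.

E

V in F major has root C; the chord is C-E-G.
The figure 6 means first inversion — the third is in the bass.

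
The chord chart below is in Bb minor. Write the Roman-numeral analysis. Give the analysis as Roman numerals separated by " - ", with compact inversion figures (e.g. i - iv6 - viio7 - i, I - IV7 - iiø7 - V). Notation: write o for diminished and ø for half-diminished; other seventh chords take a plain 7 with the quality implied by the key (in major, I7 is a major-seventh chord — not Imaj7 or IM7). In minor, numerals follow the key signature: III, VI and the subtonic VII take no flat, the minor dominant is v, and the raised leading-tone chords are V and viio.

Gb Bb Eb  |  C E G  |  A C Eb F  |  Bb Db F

Gb-Bb-Eb: root Eb is the subdominant; minor triad there is iv6.
C-E-G is the secondary dominant of V (major triad on C): V/V.
A-C-Eb-F: dominant seventh chord on F = scale degree 5 → V65.
Bb-Db-F: minor triad on Bb = scale degree 1 → i.

iv6 - V/V - V65 - i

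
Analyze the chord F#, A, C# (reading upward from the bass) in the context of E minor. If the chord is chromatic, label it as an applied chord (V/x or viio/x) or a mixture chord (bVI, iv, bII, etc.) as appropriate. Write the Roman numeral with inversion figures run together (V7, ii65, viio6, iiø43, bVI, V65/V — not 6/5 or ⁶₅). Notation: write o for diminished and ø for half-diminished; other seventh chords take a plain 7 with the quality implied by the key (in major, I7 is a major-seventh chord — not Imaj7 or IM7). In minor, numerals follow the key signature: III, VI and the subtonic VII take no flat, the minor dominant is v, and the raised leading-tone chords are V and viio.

The pitches F#-A-C# form a minor triad rooted on F#.
F# is the second degree of E minor. This is the minor supertonic, borrowed from the parallel major (the Dorian ii).

ii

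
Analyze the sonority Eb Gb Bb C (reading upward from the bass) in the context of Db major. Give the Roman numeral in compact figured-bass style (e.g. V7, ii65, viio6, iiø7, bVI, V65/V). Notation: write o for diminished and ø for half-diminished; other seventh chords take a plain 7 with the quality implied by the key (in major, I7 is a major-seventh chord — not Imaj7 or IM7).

viiø65

The pitches C-Eb-Gb-Bb form a half-diminished seventh chord rooted on C.
C is scale degree 7 in Db major, and a half-diminished seventh chord on that degree is written viiø7.
With Eb in the bass the chord is in first inversion, so the figured bass is 65.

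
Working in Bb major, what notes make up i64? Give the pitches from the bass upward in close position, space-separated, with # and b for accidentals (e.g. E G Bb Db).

i64 is the minor tonic, borrowed from the parallel minor. In Bb major that root is Bb.
So the chord is Bb-Db-F, a minor triad.
The figured bass 64 indicates second inversion, placing the fifth (F) in the bass: F-Bb-Db.

F Bb Db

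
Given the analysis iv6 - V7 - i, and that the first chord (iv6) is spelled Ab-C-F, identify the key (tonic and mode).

iv6 is given as Ab-C-F — a minor triad with root F.
If F is scale degree 4 and the mode makes that degree carry a minor triad, the tonic is C and the mode is minor.

C minor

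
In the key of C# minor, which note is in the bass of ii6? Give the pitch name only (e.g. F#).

F#

ii in C# minor has root D#; the chord is D#-F#-A#.
The figure 6 means first inversion — the third is in the bass.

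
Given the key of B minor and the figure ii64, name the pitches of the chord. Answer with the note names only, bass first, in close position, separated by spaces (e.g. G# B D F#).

Scale degree 2 in B minor is C#; here the chord built on it is altered to a minor triad. ii64 is the minor supertonic, borrowed from the parallel major (the Dorian ii).
So the chord is C#-E-G#.
With the 64 figure the chord is in second inversion; from the bass G# upward in close position it reads G#-C#-E.

G# C# E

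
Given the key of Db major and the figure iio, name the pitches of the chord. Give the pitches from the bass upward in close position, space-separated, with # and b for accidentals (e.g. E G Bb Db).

Eb Gb Bbb

Scale degree 2 in Db major is Eb; here the chord built on it is altered to a diminished triad. iio is the diminished supertonic triad, borrowed from the parallel minor.
So the chord is Eb-Gb-Bbb, a diminished triad.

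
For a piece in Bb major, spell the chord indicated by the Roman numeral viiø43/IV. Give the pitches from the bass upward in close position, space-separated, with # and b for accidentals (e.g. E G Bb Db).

Ab C D F

The slash marks an applied leading-tone chord: viio of IV. In Bb major, IV is Eb, so the leading tone to it is D, a half step below.
Building a half-diminished seventh chord on D gives D-F-Ab-C.
The figured bass 43 indicates second inversion, placing the fifth (Ab) in the bass: Ab-C-D-F.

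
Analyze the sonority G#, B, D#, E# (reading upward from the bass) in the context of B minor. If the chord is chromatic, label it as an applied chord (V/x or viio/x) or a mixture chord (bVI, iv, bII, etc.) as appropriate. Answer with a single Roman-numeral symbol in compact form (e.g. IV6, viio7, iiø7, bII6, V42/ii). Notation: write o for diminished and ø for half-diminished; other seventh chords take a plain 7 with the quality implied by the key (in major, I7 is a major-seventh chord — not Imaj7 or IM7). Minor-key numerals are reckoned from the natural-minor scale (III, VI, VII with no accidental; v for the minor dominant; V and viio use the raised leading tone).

viiø65/V

The pitches E#-G#-B-D# form a half-diminished seventh chord rooted on E#.
E# sits a half step below F# (V in B minor); a diminished chord there is the applied leading-tone chord of V.
With G# in the bass the chord is in first inversion, so the figured bass is 65.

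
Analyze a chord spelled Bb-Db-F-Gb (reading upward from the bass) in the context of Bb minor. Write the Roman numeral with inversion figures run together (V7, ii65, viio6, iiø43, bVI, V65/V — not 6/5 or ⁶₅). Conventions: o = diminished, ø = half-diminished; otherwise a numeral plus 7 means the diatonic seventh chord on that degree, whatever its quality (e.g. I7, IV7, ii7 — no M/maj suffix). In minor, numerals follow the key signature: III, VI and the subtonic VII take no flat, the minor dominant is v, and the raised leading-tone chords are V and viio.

VI65

Stacked in thirds the chord is Gb-Bb-Db-F: a major seventh chord on Gb.
Gb is scale degree 6 in Bb minor, and a major seventh chord on that degree is written VI7.
With Bb in the bass the chord is in first inversion, so the figured bass is 65.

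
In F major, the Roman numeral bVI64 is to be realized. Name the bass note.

Ab

bVI in F major has root Db; the chord is Db-F-Ab.
The figure 64 means second inversion — the fifth is in the bass.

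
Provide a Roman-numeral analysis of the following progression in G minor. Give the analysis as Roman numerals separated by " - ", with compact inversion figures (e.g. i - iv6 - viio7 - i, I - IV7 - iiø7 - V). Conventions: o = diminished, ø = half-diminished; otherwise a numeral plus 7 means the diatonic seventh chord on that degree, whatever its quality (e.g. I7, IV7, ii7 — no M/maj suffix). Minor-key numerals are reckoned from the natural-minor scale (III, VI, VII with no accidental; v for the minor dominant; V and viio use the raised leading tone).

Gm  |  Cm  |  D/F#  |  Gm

Gm: root G is the tonic; minor triad there is i.
Cm: root C is the subdominant; minor triad there is iv.
D/F#: root D is the dominant; major triad there is V6.
Gm has root G, degree 1 in G minor, so i.

i - iv - V6 - i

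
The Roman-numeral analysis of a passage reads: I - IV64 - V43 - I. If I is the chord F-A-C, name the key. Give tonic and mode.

F major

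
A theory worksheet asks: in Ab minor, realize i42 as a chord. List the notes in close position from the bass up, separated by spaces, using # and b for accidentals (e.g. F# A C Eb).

Gb Ab Cb Eb

In Ab minor, the tonic is Ab, and the diatonic chord built there is a minor seventh chord.
That chord is spelled Ab-Cb-Eb-Gb.
With the 42 figure the chord is in third inversion; from the bass Gb upward in close position it reads Gb-Ab-Cb-Eb.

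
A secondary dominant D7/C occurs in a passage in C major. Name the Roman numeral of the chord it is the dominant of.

The chord is a dominant seventh chord on D.
A dominant resolves down a perfect fifth: D → G. In C major, G is scale degree 5, i.e. V.

V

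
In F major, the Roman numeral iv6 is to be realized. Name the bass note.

iv in F major has root Bb; the chord is Bb-Db-F.
The figure 6 means first inversion — the third is in the bass.

Db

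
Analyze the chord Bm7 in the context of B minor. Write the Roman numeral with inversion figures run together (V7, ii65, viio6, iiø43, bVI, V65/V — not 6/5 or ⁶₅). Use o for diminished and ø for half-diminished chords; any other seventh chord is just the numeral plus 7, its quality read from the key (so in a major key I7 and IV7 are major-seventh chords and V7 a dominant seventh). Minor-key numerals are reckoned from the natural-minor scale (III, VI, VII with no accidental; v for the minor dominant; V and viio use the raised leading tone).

i7

The pitches B-D-F#-A form a minor seventh chord rooted on B.
In B minor, B is the tonic; the diatonic minor seventh chord there is i7.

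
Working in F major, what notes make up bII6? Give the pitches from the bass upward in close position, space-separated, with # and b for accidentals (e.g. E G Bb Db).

Bb Db Gb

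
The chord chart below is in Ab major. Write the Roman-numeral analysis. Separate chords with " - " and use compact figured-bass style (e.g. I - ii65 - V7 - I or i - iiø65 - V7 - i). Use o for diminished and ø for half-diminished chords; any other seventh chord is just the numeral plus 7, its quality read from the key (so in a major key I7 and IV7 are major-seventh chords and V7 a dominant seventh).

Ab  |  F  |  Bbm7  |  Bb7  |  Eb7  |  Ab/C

I - V/ii - ii7 - V7/V - V7 - I6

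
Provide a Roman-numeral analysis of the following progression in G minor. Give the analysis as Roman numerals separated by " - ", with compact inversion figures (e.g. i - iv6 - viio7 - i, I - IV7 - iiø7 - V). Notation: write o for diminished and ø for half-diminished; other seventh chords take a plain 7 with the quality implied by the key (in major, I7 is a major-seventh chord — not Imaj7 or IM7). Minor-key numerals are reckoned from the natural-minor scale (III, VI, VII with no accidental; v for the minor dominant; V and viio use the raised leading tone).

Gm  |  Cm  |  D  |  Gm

i - iv - V - i

Gm: root G is the tonic; minor triad there is i.
Cm has root C, degree 4 in G minor, so iv.
D: major triad on D = scale degree 5 → V.
Gm: root G is the tonic; minor triad there is i.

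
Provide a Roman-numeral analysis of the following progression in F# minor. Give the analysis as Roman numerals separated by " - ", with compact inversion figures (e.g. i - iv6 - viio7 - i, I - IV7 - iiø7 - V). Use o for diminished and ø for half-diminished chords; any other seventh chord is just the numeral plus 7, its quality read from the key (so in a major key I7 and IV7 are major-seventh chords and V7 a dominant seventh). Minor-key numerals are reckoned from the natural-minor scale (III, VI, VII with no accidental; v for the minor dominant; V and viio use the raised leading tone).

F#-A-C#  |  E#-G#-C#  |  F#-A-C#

i - V6 - i

F#-A-C# has root F#, degree 1 in F# minor, so i.
E#-G#-C# has root C#, degree 5 in F# minor, so V6.
F#-A-C#: root F# is the tonic; minor triad there is i.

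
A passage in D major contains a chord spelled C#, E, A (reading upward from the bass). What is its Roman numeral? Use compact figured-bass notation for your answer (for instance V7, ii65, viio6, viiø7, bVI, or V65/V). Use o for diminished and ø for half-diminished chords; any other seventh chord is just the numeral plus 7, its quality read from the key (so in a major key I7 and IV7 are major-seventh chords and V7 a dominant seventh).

Stacked in thirds the chord is A-C#-E: a major triad on A.
In D major, A is the dominant; the diatonic major triad there is V.
With C# in the bass the chord is in first inversion, so the figured bass is 6.

V6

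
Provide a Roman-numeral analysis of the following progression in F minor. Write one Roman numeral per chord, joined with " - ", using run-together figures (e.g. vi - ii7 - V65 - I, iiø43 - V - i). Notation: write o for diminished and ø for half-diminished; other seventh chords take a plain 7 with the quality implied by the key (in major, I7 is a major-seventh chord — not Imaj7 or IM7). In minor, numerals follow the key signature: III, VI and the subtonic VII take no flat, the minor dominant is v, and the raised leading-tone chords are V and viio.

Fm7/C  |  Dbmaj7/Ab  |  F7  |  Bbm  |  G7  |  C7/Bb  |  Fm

i43 - VI43 - V7/iv - iv - V7/V - V42 - i

Fm7/C has root F, degree 1 in F minor, so i43.
Dbmaj7/Ab: root Db is the submediant; major seventh chord there is VI43.
F7: a dominant seventh chord on F, the applied dominant of iv → V7/iv.
Bbm has root Bb, degree 4 in F minor, so iv.
G7: a dominant seventh chord on G, the applied dominant of V → V7/V.
C7/Bb: root C is the dominant; dominant seventh chord there is V42.
Fm: minor triad on F = scale degree 1 → i.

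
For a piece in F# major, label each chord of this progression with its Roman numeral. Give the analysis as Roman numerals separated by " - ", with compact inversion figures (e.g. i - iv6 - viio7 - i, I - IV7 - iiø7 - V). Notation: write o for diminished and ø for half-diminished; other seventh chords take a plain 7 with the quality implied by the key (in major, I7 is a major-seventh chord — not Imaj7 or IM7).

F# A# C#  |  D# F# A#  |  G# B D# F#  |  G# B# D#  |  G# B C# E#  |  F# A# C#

F#-A#-C#: root F# is the tonic; major triad there is I.
D#-F#-A#: root D# is the submediant; minor triad there is vi.
G#-B-D#-F# has root G#, degree 2 in F# major, so ii7.
G#-B#-D#: a major triad on G#, the applied dominant of V → V/V.
G#-B-C#-E#: dominant seventh chord on C# = scale degree 5 → V43.
F#-A#-C#: major triad on F# = scale degree 1 → I.

I - vi - ii7 - V/V - V43 - I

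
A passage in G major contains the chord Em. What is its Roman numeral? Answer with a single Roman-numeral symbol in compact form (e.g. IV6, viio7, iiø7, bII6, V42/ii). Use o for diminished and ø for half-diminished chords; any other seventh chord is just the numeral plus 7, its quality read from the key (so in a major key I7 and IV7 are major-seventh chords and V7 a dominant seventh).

The pitches E-G-B form a minor triad rooted on E.
In G major, E is the submediant; the diatonic minor triad there is vi.

vi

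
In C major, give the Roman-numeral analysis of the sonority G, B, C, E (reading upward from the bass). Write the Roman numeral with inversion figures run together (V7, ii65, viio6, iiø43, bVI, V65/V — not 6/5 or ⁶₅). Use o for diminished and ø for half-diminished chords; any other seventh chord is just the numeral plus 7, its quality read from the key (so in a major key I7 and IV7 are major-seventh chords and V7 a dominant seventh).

The pitches C-E-G-B form a major seventh chord rooted on C.
In C major, C is the tonic; the diatonic major seventh chord there is I7.
With G in the bass the chord is in second inversion, so the figured bass is 43.

I43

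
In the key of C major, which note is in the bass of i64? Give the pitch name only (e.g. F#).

G

i in C major has root C; the chord is C-Eb-G.
The figure 64 means second inversion — the fifth is in the bass.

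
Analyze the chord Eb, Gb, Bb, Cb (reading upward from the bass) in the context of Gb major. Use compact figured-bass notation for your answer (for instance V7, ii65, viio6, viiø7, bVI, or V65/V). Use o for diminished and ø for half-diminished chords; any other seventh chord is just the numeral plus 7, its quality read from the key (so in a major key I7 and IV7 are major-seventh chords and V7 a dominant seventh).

IV65

The pitches Cb-Eb-Gb-Bb form a major seventh chord rooted on Cb.
Cb is scale degree 4 in Gb major, and a major seventh chord on that degree is written IV7.
With Eb in the bass the chord is in first inversion, so the figured bass is 65.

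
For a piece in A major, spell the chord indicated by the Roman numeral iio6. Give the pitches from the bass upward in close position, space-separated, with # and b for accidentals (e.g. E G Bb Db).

D F B

iio6 is the diminished supertonic triad, borrowed from the parallel minor. In A major that root is B.
So the chord is B-D-F, a diminished triad.
With the 6 figure the chord is in first inversion; from the bass D upward in close position it reads D-F-B.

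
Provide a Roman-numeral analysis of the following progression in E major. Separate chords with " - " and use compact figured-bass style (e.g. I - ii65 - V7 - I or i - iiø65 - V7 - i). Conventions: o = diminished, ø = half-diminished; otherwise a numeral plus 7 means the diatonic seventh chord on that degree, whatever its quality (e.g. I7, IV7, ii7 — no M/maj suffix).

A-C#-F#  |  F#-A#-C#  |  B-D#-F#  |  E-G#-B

ii6 - V/V - V - I

A-C#-F#: root F# is the supertonic; minor triad there is ii6.
F#-A#-C# is the secondary dominant of V (major triad on F#): V/V.
B-D#-F# has root B, degree 5 in E major, so V.
E-G#-B: major triad on E = scale degree 1 → I.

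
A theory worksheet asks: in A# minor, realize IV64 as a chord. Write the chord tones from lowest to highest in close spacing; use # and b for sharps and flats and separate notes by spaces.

IV64 is the major subdominant, borrowed from the parallel major. In A# minor that root is D#.
So the chord is D#-F##-A#, a major triad.
With the 64 figure the chord is in second inversion; from the bass A# upward in close position it reads A#-D#-F##.

A# D# F##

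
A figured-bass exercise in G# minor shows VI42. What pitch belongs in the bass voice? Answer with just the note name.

VI in G# minor has root E; the chord is E-G#-B-D#.
The figure 42 means third inversion — the seventh is in the bass.

D#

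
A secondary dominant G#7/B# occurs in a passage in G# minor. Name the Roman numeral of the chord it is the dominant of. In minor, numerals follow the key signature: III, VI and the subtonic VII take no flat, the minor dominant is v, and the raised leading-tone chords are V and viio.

The chord is a dominant seventh chord on G#.
A dominant resolves down a perfect fifth: G# → C#. In G# minor, C# is scale degree 4, i.e. iv.

iv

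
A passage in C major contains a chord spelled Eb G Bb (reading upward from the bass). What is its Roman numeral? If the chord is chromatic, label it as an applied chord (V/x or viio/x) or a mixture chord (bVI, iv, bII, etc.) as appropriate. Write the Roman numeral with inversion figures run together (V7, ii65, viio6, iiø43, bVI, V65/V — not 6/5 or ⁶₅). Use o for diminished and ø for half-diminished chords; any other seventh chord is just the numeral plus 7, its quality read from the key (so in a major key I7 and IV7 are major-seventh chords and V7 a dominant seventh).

bIII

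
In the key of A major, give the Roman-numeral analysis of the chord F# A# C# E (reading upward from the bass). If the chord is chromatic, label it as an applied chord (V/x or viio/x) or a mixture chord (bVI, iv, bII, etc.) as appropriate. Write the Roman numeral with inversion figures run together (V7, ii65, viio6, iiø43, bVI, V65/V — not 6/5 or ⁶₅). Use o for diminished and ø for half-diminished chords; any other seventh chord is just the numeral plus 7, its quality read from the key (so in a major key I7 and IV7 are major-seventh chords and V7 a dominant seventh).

Stacked in thirds the chord is F#-A#-C#-E: a dominant seventh chord on F#.
F# is not a diatonic chord root with this quality in A major, but it lies a perfect fifth above B (ii), so the chord functions as an applied dominant of ii.

V7/ii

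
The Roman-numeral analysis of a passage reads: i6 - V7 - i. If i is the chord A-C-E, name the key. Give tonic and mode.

A minor

i is given as A-C-E — a minor triad with root A.
If A is scale degree 1 and the mode makes that degree carry a minor triad, the tonic is A and the mode is minor.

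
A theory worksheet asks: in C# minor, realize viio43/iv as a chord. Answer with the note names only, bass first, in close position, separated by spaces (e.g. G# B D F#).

B D E# G#

The slash marks an applied leading-tone chord: viio of iv. In C# minor, iv is F#, so the leading tone to it is E#, a half step below.
Building a fully diminished seventh chord on E# gives E#-G#-B-D.
The figured bass 43 indicates second inversion, placing the fifth (B) in the bass: B-D-E#-G#.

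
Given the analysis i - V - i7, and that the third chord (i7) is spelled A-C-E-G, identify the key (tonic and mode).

The chord Am7 is a minor seventh chord rooted on A; its label is i7.
If A is scale degree 1 and the mode makes that degree carry a minor seventh chord, the tonic is A and the mode is minor.

A minor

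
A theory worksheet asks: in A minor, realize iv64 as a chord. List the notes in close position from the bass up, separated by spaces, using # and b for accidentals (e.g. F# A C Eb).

A D F

The numeral's case and figure indicate a minor triad. In A minor its root, scale degree 4, is D.
That chord is spelled D-F-A.
The figured bass 64 indicates second inversion, placing the fifth (A) in the bass: A-D-F.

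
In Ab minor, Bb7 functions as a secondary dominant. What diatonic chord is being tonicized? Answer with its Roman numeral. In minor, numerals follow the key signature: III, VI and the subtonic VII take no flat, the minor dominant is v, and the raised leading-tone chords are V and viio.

V

The chord is a dominant seventh chord on Bb.
A dominant resolves down a perfect fifth: Bb → Eb. In Ab minor, Eb is scale degree 5, i.e. V.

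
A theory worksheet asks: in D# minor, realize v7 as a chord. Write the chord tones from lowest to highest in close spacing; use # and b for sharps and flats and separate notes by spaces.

A# C# E# G#

The numeral's case and figure indicate a minor seventh chord. In D# minor its root, the fifth degree, is A#.
That chord is spelled A#-C#-E#-G#.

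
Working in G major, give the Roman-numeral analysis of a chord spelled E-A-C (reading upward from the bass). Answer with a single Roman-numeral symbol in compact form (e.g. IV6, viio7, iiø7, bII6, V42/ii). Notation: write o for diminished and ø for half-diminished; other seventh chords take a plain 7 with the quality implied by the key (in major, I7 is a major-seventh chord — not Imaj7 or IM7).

Stacked in thirds the chord is A-C-E: a minor triad on A.
A is scale degree 2 in G major, and a minor triad on that degree is written ii.
With E in the bass the chord is in second inversion, so the figured bass is 64.

ii64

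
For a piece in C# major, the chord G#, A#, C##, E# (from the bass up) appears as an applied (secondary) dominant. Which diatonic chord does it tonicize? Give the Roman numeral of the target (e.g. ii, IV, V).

ii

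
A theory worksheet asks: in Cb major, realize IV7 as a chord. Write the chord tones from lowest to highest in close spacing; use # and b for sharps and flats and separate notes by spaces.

In Cb major, scale degree 4 is Fb, and the diatonic chord built there is a major seventh chord.
That chord is spelled Fb-Ab-Cb-Eb.

Fb Ab Cb Eb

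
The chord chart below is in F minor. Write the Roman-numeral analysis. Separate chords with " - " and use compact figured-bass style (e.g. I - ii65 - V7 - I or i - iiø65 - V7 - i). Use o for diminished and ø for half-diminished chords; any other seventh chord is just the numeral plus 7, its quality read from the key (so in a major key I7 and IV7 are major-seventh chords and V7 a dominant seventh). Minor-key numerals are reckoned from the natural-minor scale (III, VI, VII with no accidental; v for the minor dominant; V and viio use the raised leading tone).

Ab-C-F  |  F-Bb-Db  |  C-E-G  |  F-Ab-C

Ab-C-F: minor triad on F = scale degree 1 → i6.
F-Bb-Db has root Bb, degree 4 in F minor, so iv64.
C-E-G has root C, degree 5 in F minor, so V.
F-Ab-C: root F is the tonic; minor triad there is i.

i6 - iv64 - V - i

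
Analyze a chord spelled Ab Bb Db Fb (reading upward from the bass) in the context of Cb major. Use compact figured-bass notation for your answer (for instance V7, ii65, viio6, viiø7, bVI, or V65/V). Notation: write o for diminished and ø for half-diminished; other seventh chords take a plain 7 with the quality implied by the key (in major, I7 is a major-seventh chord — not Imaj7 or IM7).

The pitches Bb-Db-Fb-Ab form a half-diminished seventh chord rooted on Bb.
In Cb major, Bb is the leading tone; the diatonic half-diminished seventh chord there is viiø7.
With Ab in the bass the chord is in third inversion, so the figured bass is 42.

viiø42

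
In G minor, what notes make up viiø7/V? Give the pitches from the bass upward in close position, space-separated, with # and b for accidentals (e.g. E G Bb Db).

C# E G B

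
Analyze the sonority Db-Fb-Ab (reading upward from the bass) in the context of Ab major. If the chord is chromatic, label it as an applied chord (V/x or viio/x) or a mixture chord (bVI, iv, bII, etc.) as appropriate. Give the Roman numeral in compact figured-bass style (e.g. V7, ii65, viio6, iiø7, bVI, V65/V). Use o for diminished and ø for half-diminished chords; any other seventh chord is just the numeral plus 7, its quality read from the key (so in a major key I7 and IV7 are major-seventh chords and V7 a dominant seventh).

Stacked in thirds the chord is Db-Fb-Ab: a minor triad on Db.
Db is the fourth degree of Ab major. This is the minor subdominant, borrowed from the parallel minor.

iv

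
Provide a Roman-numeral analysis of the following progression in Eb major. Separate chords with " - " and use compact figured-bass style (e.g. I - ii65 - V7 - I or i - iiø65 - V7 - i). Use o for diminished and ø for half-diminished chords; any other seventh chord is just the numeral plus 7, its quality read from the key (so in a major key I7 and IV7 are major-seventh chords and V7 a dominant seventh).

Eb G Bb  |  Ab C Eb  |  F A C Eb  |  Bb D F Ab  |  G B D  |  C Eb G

I - IV - V7/V - V7 - V/vi - vi

Eb-G-Bb: major triad on Eb = scale degree 1 → I.
Ab-C-Eb: major triad on Ab = scale degree 4 → IV.
F-A-C-Eb is the secondary dominant of V (dominant seventh chord on F): V7/V.
Bb-D-F-Ab has root Bb, degree 5 in Eb major, so V7.
G-B-D is the secondary dominant of vi (major triad on G): V/vi.
C-Eb-G: minor triad on C = scale degree 6 → vi.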